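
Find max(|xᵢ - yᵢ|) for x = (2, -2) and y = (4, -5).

max(|x_i - y_i|) = max(|2 - 4|, |-2 - (-5)|) = max(2, 3) = 3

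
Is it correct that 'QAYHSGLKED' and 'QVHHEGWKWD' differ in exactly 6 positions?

Differing positions: 2, 3, 5, 7, 9. Hamming distance = 5, so the claim that d_H = 6 is false.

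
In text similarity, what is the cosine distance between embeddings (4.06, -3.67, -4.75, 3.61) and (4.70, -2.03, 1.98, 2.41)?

With u = (4.06, -3.67, -4.75, 3.61), v = (4.70, -2.03, 1.98, 2.41):
u·v = 4.06·4.7 + (-3.67)·(-2.03) + (-4.75)·1.98 + 3.61·2.41 = 19.082 + 7.4501 + (-9.405) + 8.7001 = 25.8272.
|u| = √(4.06² + (-3.67)² + (-4.75)² + 3.61²) = √(16.4836 + 13.4689 + 22.5625 + 13.0321) = √65.5471, |v| = √(4.7² + (-2.03)² + 1.98² + 2.41²) = √(22.09 + 4.1209 + 3.9204 + 5.8081) = √35.9394.
cos θ = (u·v)/(|u||v|) = 25.8272/(√65.5471·√35.9394) ≈ 0.5321
Cosine distance = 1 - cos θ ≈ 1 - 0.5321 = 0.4679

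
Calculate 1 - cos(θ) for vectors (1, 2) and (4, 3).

With u = (1, 2), v = (4, 3):
u·v = 1·4 + 2·3 = 4 + 6 = 10.
|u| = √(1² + 2²) = √5, |v| = √(4² + 3²) = √25, so |u||v| = √(5·25) = √125.
cos θ = (u·v)/(|u||v|) = 10/√125 ≈ 0.8944
Cosine distance = 1 - cos θ ≈ 1 - 0.8944 = 0.1056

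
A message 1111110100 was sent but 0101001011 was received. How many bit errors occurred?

Differing positions: 1, 3, 5, 6, 7, 8, 9, 10. Hamming distance = 8.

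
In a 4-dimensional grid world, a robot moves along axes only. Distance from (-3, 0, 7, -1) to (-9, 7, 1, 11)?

Σ|x_i - y_i| = |-3 - (-9)| + |0 - 7| + |7 - 1| + |-1 - 11| = 6 + 7 + 6 + 12 = 31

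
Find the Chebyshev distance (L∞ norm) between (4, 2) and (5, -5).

max(|x_i - y_i|) = max(|4 - 5|, |2 - (-5)|) = max(1, 7) = 7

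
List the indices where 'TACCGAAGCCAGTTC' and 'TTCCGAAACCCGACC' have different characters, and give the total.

Differing positions: 2, 8, 11, 13, 14. Hamming distance = 5.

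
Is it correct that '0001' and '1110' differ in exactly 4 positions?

Differing positions: 1, 2, 3, 4. Hamming distance = 4, so the claim is true.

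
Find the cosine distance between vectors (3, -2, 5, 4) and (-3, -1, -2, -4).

With u = (3, -2, 5, 4), v = (-3, -1, -2, -4):
u·v = 3·(-3) + (-2)·(-1) + 5·(-2) + 4·(-4) = (-9) + 2 + (-10) + (-16) = -33.
|u| = √(3² + (-2)² + 5² + 4²) = √54, |v| = √((-3)² + (-1)² + (-2)² + (-4)²) = √30, so |u||v| = √(54·30) = √1620.
cos θ = (u·v)/(|u||v|) = -33/√1620 ≈ -0.8199
Cosine distance = 1 - cos θ ≈ 1 - (-0.8199) = 1.8199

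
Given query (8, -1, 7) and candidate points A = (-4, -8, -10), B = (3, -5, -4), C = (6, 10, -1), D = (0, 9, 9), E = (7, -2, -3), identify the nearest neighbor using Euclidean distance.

Distances: d(A) ≈ 21.9545, d(B) ≈ 12.7279, d(C) ≈ 13.7477, d(D) ≈ 12.9615, d(E) ≈ 10.0995. Nearest: E = (7, -2, -3) with distance 10.0995.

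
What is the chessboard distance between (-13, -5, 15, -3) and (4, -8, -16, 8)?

max(|x_i - y_i|) = max(|-13 - 4|, |-5 - (-8)|, |15 - (-16)|, |-3 - 8|) = max(17, 3, 31, 11) = 31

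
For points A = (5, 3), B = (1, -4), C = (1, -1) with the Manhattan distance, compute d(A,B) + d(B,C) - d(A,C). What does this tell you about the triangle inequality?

d(A,B) = 4 + 7 = 11, d(B,C) = 0 + 3 = 3, d(A,C) = 4 + 4 = 8.
d(A,B) + d(B,C) - d(A,C) = 11 + 3 - 8 = 14 - 8 = 6. This is ≥ 0, so the triangle inequality holds for these points.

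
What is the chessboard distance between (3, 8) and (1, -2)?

max(|x_i - y_i|) = max(|3 - 1|, |8 - (-2)|) = max(2, 10) = 10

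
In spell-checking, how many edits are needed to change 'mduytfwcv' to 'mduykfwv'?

Let D[i][j] be the edit distance between the first i characters of 'mduytfwcv' and the first j characters of 'mduykfwv', with D[i][0] = i, D[0][j] = j, and D[i][j] = D[i-1][j-1] if the characters match, else 1 + min(D[i-1][j], D[i][j-1], D[i-1][j-1]). Filling the table (rows: prefixes of 'mduytfwcv', columns: prefixes of 'mduykfwv'):
     ε  m  d  u  y  k  f  w  v
  ε  0  1  2  3  4  5  6  7  8
  m  1  0  1  2  3  4  5  6  7
  d  2  1  0  1  2  3  4  5  6
  u  3  2  1  0  1  2  3  4  5
  y  4  3  2  1  0  1  2  3  4
  t  5  4  3  2  1  1  2  3  4
  f  6  5  4  3  2  2  1  2  3
  w  7  6  5  4  3  3  2  1  2
  c  8  7  6  5  4  4  3  2  2
  v  9  8  7  6  5  5  4  3  2
The bottom-right entry gives D[9][8] = 2, so no sequence of fewer than 2 edits works. Backtracking through the table gives one optimal edit sequence (2 edits):
  mduytfwcv → mduykfwcv (sub t→k @5)
  mduykfwcv → mduykfwv (del c @8)
Edit distance = 2.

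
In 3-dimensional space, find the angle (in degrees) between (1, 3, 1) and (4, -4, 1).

With u = (1, 3, 1), v = (4, -4, 1):
u·v = 1·4 + 3·(-4) + 1·1 = 4 + (-12) + 1 = -7.
|u| = √(1² + 3² + 1²) = √11, |v| = √(4² + (-4)² + 1²) = √33, so |u||v| = √(11·33) = √363.
cos θ = (u·v)/(|u||v|) = -7/√363 ≈ -0.367405
θ = arccos(-0.367405) ≈ 111.56°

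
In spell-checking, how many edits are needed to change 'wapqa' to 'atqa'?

Let D[i][j] be the edit distance between the first i characters of 'wapqa' and the first j characters of 'atqa', with D[i][0] = i, D[0][j] = j, and D[i][j] = D[i-1][j-1] if the characters match, else 1 + min(D[i-1][j], D[i][j-1], D[i-1][j-1]). Filling the table (rows: prefixes of 'wapqa', columns: prefixes of 'atqa'):
     ε  a  t  q  a
  ε  0  1  2  3  4
  w  1  1  2  3  4
  a  2  1  2  3  3
  p  3  2  2  3  4
  q  4  3  3  2  3
  a  5  4  4  3  2
The bottom-right entry gives D[5][4] = 2, so no sequence of fewer than 2 edits works. Backtracking through the table gives one optimal edit sequence (2 edits):
  wapqa → apqa (del w @1)
  apqa → atqa (sub p→t @2)
Edit distance = 2.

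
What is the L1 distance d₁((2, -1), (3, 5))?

Σ|x_i - y_i| = |2 - 3| + |-1 - 5| = 1 + 6 = 7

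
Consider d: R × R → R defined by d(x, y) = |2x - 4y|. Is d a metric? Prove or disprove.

No. d fails symmetry: d(1, 6) = |2·1 - 4·6| = |-22| = 22, but d(6, 1) = |2·6 - 4·1| = |8| = 8. Since 22 ≠ 8, d(x,y) ≠ d(y,x) in general.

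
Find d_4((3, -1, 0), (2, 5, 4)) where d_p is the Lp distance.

(Σ|x_i - y_i|^4)^(1/4) = (|3 - 2|^4 + |-1 - 5|^4 + |0 - 4|^4)^(1/4)
= (1^4 + 6^4 + 4^4)^(1/4) = (1 + 1296 + 256)^(1/4) = (1553)^(1/4) ≈ 6.2776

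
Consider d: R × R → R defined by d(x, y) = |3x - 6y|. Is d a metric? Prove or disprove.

No. d fails symmetry: d(9, 1) = |3·9 - 6·1| = |21| = 21, but d(1, 9) = |3·1 - 6·9| = |-51| = 51. Since 21 ≠ 51, d(x,y) ≠ d(y,x) in general.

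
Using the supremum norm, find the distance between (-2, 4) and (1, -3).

max(|x_i - y_i|) = max(|-2 - 1|, |4 - (-3)|) = max(3, 7) = 7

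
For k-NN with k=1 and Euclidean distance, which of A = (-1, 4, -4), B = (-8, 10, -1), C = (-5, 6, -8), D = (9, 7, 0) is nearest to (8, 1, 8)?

Distances: d(A) ≈ 15.2971, d(B) ≈ 20.445, d(C) ≈ 21.2132, d(D) ≈ 10.0499. Nearest: D = (9, 7, 0) with distance 10.0499.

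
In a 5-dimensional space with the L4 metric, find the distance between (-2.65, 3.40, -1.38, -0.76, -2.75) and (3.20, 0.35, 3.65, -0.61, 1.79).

(Σ|x_i - y_i|^4)^(1/4) = (|-2.65 - 3.2|^4 + |3.4 - 0.35|^4 + |-1.38 - 3.65|^4 + |-0.76 - (-0.61)|^4 + |-2.75 - 1.79|^4)^(1/4)
= (5.85^4 + 3.05^4 + 5.03^4 + 0.15^4 + 4.54^4)^(1/4) ≈ (1171.1795 + 86.5365 + 640.1355 + 0.0005 + 424.8381)^(1/4) = (2322.6901)^(1/4) ≈ 6.9422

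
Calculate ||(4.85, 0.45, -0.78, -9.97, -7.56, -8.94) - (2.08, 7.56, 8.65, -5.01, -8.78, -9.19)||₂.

√(Σ(x_i - y_i)²) = √((4.85 - 2.08)² + (0.45 - 7.56)² + (-0.78 - 8.65)² + (-9.97 - (-5.01))² + (-7.56 - (-8.78))² + (-8.94 - (-9.19))²)
= √(2.77² + (-7.11)² + (-9.43)² + (-4.96)² + 1.22² + 0.25²) = √(7.6729 + 50.5521 + 88.9249 + 24.6016 + 1.4884 + 0.0625) = √173.3024 ≈ 13.1644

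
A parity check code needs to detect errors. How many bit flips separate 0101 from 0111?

Differing positions: 3. Hamming distance = 1.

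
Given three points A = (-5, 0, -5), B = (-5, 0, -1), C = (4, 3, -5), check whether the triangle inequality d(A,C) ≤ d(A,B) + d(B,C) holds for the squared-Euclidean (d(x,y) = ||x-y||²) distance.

d(A,B) = 0² + 0² + 4² = 16, d(B,C) = 9² + 3² + 4² = 106, d(A,C) = 9² + 3² + 0² = 90.
d(A,C) = 90 ≤ 16 + 106 = 122. Triangle inequality is satisfied.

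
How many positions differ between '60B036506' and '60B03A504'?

Differing positions: 6, 9. Hamming distance = 2.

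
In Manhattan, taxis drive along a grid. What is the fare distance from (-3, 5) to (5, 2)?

Σ|x_i - y_i| = |-3 - 5| + |5 - 2| = 8 + 3 = 11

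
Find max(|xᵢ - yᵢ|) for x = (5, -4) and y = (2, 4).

max(|x_i - y_i|) = max(|5 - 2|, |-4 - 4|) = max(3, 8) = 8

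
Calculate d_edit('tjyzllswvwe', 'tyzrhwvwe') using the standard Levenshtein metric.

Let D[i][j] be the edit distance between the first i characters of 'tjyzllswvwe' and the first j characters of 'tyzrhwvwe', with D[i][0] = i, D[0][j] = j, and D[i][j] = D[i-1][j-1] if the characters match, else 1 + min(D[i-1][j], D[i][j-1], D[i-1][j-1]). Filling the table (rows: prefixes of 'tjyzllswvwe', columns: prefixes of 'tyzrhwvwe'):
     ε  t  y  z  r  h  w  v  w  e
  ε  0  1  2  3  4  5  6  7  8  9
  t  1  0  1  2  3  4  5  6  7  8
  j  2  1  1  2  3  4  5  6  7  8
  y  3  2  1  2  3  4  5  6  7  8
  z  4  3  2  1  2  3  4  5  6  7
  l  5  4  3  2  2  3  4  5  6  7
  l  6  5  4  3  3  3  4  5  6  7
  s  7  6  5  4  4  4  4  5  6  7
  w  8  7  6  5  5  5  4  5  5  6
  v  9  8  7  6  6  6  5  4  5  6
  w 10  9  8  7  7  7  6  5  4  5
  e 11 10  9  8  8  8  7  6  5  4
The bottom-right entry gives D[11][9] = 4, so no sequence of fewer than 4 edits works. Backtracking through the table gives one optimal edit sequence (4 edits):
  tjyzllswvwe → tyzllswvwe (del j @2)
  tyzllswvwe → tyzlswvwe (del l @4)
  tyzlswvwe → tyzrswvwe (sub l→r @4)
  tyzrswvwe → tyzrhwvwe (sub s→h @5)
Edit distance = 4.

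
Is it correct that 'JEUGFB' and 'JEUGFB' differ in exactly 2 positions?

Differing positions: none. Hamming distance = 0, so the claim that d_H = 2 is false.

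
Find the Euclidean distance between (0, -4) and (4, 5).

√(Σ(x_i - y_i)²) = √((0 - 4)² + (-4 - 5)²)
= √((-4)² + (-9)²) = √(16 + 81) = √97 ≈ 9.8489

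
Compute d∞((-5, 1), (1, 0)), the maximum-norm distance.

max(|x_i - y_i|) = max(|-5 - 1|, |1 - 0|) = max(6, 1) = 6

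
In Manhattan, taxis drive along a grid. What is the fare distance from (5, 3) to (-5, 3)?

Σ|x_i - y_i| = |5 - (-5)| + |3 - 3| = 10 + 0 = 10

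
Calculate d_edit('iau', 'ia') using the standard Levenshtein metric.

Let D[i][j] be the edit distance between the first i characters of 'iau' and the first j characters of 'ia', with D[i][0] = i, D[0][j] = j, and D[i][j] = D[i-1][j-1] if the characters match, else 1 + min(D[i-1][j], D[i][j-1], D[i-1][j-1]). Filling the table (rows: prefixes of 'iau', columns: prefixes of 'ia'):
     ε  i  a
  ε  0  1  2
  i  1  0  1
  a  2  1  0
  u  3  2  1
The bottom-right entry gives D[3][2] = 1, so no sequence of fewer than 1 edit works. Backtracking through the table gives one optimal edit sequence (1 edit):
  iau → ia (del u @3)
Edit distance = 1.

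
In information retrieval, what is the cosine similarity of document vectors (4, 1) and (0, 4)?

With u = (4, 1), v = (0, 4):
u·v = 4·0 + 1·4 = 0 + 4 = 4.
|u| = √(4² + 1²) = √17, |v| = √(0² + 4²) = √16, so |u||v| = √(17·16) = √272.
cos θ = (u·v)/(|u||v|) = 4/√272 ≈ 0.2425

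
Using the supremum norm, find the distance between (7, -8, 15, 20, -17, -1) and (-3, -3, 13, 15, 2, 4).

max(|x_i - y_i|) = max(|7 - (-3)|, |-8 - (-3)|, |15 - 13|, |20 - 15|, |-17 - 2|, |-1 - 4|) = max(10, 5, 2, 5, 19, 5) = 19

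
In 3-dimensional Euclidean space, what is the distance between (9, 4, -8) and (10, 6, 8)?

√(Σ(x_i - y_i)²) = √((9 - 10)² + (4 - 6)² + (-8 - 8)²)
= √((-1)² + (-2)² + (-16)²) = √(1 + 4 + 256) = √261 ≈ 16.1555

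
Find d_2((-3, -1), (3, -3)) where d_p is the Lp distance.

(Σ|x_i - y_i|^2)^(1/2) = (|-3 - 3|^2 + |-1 - (-3)|^2)^(1/2)
= (6^2 + 2^2)^(1/2) = (36 + 4)^(1/2) = (40)^(1/2) ≈ 6.3246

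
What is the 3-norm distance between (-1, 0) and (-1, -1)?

(Σ|x_i - y_i|^3)^(1/3) = (|-1 - (-1)|^3 + |0 - (-1)|^3)^(1/3)
= (0^3 + 1^3)^(1/3) = (0 + 1)^(1/3) = (1)^(1/3) = 1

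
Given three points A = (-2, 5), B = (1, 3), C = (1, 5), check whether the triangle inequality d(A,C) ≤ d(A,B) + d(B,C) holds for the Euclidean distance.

d(A,B) = √(3² + 2²) = √13 ≈ 3.6056, d(B,C) = √(0² + 2²) = √4 = 2, d(A,C) = √(3² + 0²) = √9 = 3.
d(A,C) = 3 ≤ 3.6056 + 2 = 5.6056. Triangle inequality is satisfied.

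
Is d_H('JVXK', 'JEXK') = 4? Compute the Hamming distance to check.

Differing positions: 2. Hamming distance = 1, so the claim that d_H = 4 is false.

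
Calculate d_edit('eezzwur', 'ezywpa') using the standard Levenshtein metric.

Let D[i][j] be the edit distance between the first i characters of 'eezzwur' and the first j characters of 'ezywpa', with D[i][0] = i, D[0][j] = j, and D[i][j] = D[i-1][j-1] if the characters match, else 1 + min(D[i-1][j], D[i][j-1], D[i-1][j-1]). Filling the table (rows: prefixes of 'eezzwur', columns: prefixes of 'ezywpa'):
     ε  e  z  y  w  p  a
  ε  0  1  2  3  4  5  6
  e  1  0  1  2  3  4  5
  e  2  1  1  2  3  4  5
  z  3  2  1  2  3  4  5
  z  4  3  2  2  3  4  5
  w  5  4  3  3  2  3  4
  u  6  5  4  4  3  3  4
  r  7  6  5  5  4  4  4
The bottom-right entry gives D[7][6] = 4, so no sequence of fewer than 4 edits works. Backtracking through the table gives one optimal edit sequence (4 edits):
  eezzwur → ezzwur (del e @1)
  ezzwur → ezywur (sub z→y @3)
  ezywur → ezywpr (sub u→p @5)
  ezywpr → ezywpa (sub r→a @6)
Edit distance = 4.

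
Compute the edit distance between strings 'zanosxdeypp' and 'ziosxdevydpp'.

Let D[i][j] be the edit distance between the first i characters of 'zanosxdeypp' and the first j characters of 'ziosxdevydpp', with D[i][0] = i, D[0][j] = j, and D[i][j] = D[i-1][j-1] if the characters match, else 1 + min(D[i-1][j], D[i][j-1], D[i-1][j-1]). Filling the table (rows: prefixes of 'zanosxdeypp', columns: prefixes of 'ziosxdevydpp'):
     ε  z  i  o  s  x  d  e  v  y  d  p  p
  ε  0  1  2  3  4  5  6  7  8  9 10 11 12
  z  1  0  1  2  3  4  5  6  7  8  9 10 11
  a  2  1  1  2  3  4  5  6  7  8  9 10 11
  n  3  2  2  2  3  4  5  6  7  8  9 10 11
  o  4  3  3  2  3  4  5  6  7  8  9 10 11
  s  5  4  4  3  2  3  4  5  6  7  8  9 10
  x  6  5  5  4  3  2  3  4  5  6  7  8  9
  d  7  6  6  5  4  3  2  3  4  5  6  7  8
  e  8  7  7  6  5  4  3  2  3  4  5  6  7
  y  9  8  8  7  6  5  4  3  3  3  4  5  6
  p 10  9  9  8  7  6  5  4  4  4  4  4  5
  p 11 10 10  9  8  7  6  5  5  5  5  4  4
The bottom-right entry gives D[11][12] = 4, so no sequence of fewer than 4 edits works. Backtracking through the table gives one optimal edit sequence (4 edits):
  zanosxdeypp → znosxdeypp (del a @2)
  znosxdeypp → ziosxdeypp (sub n→i @2)
  ziosxdeypp → ziosxdevypp (ins v @8)
  ziosxdevypp → ziosxdevydpp (ins d @10)
Edit distance = 4.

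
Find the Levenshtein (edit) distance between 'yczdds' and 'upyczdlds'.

Let D[i][j] be the edit distance between the first i characters of 'yczdds' and the first j characters of 'upyczdlds', with D[i][0] = i, D[0][j] = j, and D[i][j] = D[i-1][j-1] if the characters match, else 1 + min(D[i-1][j], D[i][j-1], D[i-1][j-1]). Filling the table (rows: prefixes of 'yczdds', columns: prefixes of 'upyczdlds'):
     ε  u  p  y  c  z  d  l  d  s
  ε  0  1  2  3  4  5  6  7  8  9
  y  1  1  2  2  3  4  5  6  7  8
  c  2  2  2  3  2  3  4  5  6  7
  z  3  3  3  3  3  2  3  4  5  6
  d  4  4  4  4  4  3  2  3  4  5
  d  5  5  5  5  5  4  3  3  3  4
  s  6  6  6  6  6  5  4  4  4  3
The bottom-right entry gives D[6][9] = 3, so no sequence of fewer than 3 edits works. Backtracking through the table gives one optimal edit sequence (3 edits):
  yczdds → uyczdds (ins u @1)
  uyczdds → upyczdds (ins p @2)
  upyczdds → upyczdlds (ins l @7)
Edit distance = 3.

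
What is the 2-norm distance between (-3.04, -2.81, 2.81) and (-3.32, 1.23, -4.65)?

(Σ|x_i - y_i|^2)^(1/2) = (|-3.04 - (-3.32)|^2 + |-2.81 - 1.23|^2 + |2.81 - (-4.65)|^2)^(1/2)
= (0.28^2 + 4.04^2 + 7.46^2)^(1/2) = (0.0784 + 16.3216 + 55.6516)^(1/2) = (72.0516)^(1/2) ≈ 8.4883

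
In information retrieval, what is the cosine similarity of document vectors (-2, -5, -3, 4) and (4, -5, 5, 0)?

With u = (-2, -5, -3, 4), v = (4, -5, 5, 0):
u·v = (-2)·4 + (-5)·(-5) + (-3)·5 + 4·0 = (-8) + 25 + (-15) + 0 = 2.
|u| = √((-2)² + (-5)² + (-3)² + 4²) = √54, |v| = √(4² + (-5)² + 5² + 0²) = √66, so |u||v| = √(54·66) = √3564.
cos θ = (u·v)/(|u||v|) = 2/√3564 ≈ 0.0335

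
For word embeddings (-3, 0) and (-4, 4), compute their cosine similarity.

With u = (-3, 0), v = (-4, 4):
u·v = (-3)·(-4) + 0·4 = 12 + 0 = 12.
|u| = √((-3)² + 0²) = √9, |v| = √((-4)² + 4²) = √32, so |u||v| = √(9·32) = √288.
cos θ = (u·v)/(|u||v|) = 12/√288 ≈ 0.7071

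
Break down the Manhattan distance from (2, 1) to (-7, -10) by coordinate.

Σ|x_i - y_i| = |2 - (-7)| + |1 - (-10)| = 9 + 11 = 20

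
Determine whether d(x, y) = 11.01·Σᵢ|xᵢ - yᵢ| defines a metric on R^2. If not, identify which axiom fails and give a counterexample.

Yes. The L1 (Manhattan) norm induces a metric on R^2, and multiplying a metric by a positive constant 11.01 > 0 preserves all four axioms: non-negativity (11.01·||x-y|| ≥ 0), identity (11.01·||x-y|| = 0 ⟺ ||x-y|| = 0 ⟺ x = y), symmetry (||x-y|| = ||y-x||), and the triangle inequality (11.01·||x-z|| ≤ 11.01·||x-y|| + 11.01·||y-z||). So d is a metric.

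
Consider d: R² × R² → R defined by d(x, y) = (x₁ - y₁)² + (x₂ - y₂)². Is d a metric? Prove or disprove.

No. The squared Euclidean distance fails the triangle inequality. Counterexample: x = (0, 0), y = (5, 1), z = (10, 2). d(x,z) = 10² + 2² = 104, but d(x,y) + d(y,z) = (5² + 1²) + (5² + 1²) = 26 + 26 = 52. Since 104 > 52, the triangle inequality is violated. (Note: √d, the ordinary Euclidean distance, IS a metric.)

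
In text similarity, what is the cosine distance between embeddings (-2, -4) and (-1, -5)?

With u = (-2, -4), v = (-1, -5):
u·v = (-2)·(-1) + (-4)·(-5) = 2 + 20 = 22.
|u| = √((-2)² + (-4)²) = √20, |v| = √((-1)² + (-5)²) = √26, so |u||v| = √(20·26) = √520.
cos θ = (u·v)/(|u||v|) = 22/√520 ≈ 0.9648
Cosine distance = 1 - cos θ ≈ 1 - 0.9648 = 0.0352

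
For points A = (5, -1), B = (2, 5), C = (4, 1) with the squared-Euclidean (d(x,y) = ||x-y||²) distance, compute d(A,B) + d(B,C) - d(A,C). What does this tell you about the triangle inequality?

d(A,B) = 3² + 6² = 45, d(B,C) = 2² + 4² = 20, d(A,C) = 1² + 2² = 5.
d(A,B) + d(B,C) - d(A,C) = 45 + 20 - 5 = 65 - 5 = 60. This is ≥ 0, so the triangle inequality holds for these points.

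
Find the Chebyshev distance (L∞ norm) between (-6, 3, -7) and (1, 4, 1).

max(|x_i - y_i|) = max(|-6 - 1|, |3 - 4|, |-7 - 1|) = max(7, 1, 8) = 8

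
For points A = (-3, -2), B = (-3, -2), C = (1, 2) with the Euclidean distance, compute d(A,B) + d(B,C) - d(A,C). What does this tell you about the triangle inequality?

d(A,B) = √(0² + 0²) = √0 = 0, d(B,C) = √(4² + 4²) = √32 ≈ 5.6569, d(A,C) = √(4² + 4²) = √32 ≈ 5.6569.
d(A,B) + d(B,C) - d(A,C) = 0 + 5.6569 - 5.6569 = 5.6569 - 5.6569 = 0. This is ≥ 0, so the triangle inequality holds for these points.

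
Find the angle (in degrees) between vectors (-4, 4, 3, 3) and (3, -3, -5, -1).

With u = (-4, 4, 3, 3), v = (3, -3, -5, -1):
u·v = (-4)·3 + 4·(-3) + 3·(-5) + 3·(-1) = (-12) + (-12) + (-15) + (-3) = -42.
|u| = √((-4)² + 4² + 3² + 3²) = √50, |v| = √(3² + (-3)² + (-5)² + (-1)²) = √44, so |u||v| = √(50·44) = √2200.
cos θ = (u·v)/(|u||v|) = -42/√2200 ≈ -0.895443
θ = arccos(-0.895443) ≈ 153.57°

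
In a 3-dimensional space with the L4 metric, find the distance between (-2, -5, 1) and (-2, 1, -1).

(Σ|x_i - y_i|^4)^(1/4) = (|-2 - (-2)|^4 + |-5 - 1|^4 + |1 - (-1)|^4)^(1/4)
= (0^4 + 6^4 + 2^4)^(1/4) = (0 + 1296 + 16)^(1/4) = (1312)^(1/4) ≈ 6.0184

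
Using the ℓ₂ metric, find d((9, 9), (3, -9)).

√(Σ(x_i - y_i)²) = √((9 - 3)² + (9 - (-9))²)
= √(6² + 18²) = √(36 + 324) = √360 ≈ 18.9737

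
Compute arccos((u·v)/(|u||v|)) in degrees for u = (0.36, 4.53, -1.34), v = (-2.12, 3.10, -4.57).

With u = (0.36, 4.53, -1.34), v = (-2.12, 3.10, -4.57):
u·v = 0.36·(-2.12) + 4.53·3.1 + (-1.34)·(-4.57) = (-0.7632) + 14.043 + 6.1238 = 19.4036.
|u| = √(0.36² + 4.53² + (-1.34)²) = √(0.1296 + 20.5209 + 1.7956) = √22.4461, |v| = √((-2.12)² + 3.1² + (-4.57)²) = √(4.4944 + 9.61 + 20.8849) = √34.9893.
cos θ = (u·v)/(|u||v|) = 19.4036/(√22.4461·√34.9893) ≈ 0.69238
θ = arccos(0.69238) ≈ 46.18°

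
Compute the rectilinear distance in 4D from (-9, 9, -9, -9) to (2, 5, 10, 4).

Σ|x_i - y_i| = |-9 - 2| + |9 - 5| + |-9 - 10| + |-9 - 4| = 11 + 4 + 19 + 13 = 47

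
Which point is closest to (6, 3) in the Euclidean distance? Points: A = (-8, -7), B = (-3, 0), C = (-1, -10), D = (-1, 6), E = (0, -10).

Distances: d(A) ≈ 17.2047, d(B) ≈ 9.4868, d(C) ≈ 14.7648, d(D) ≈ 7.6158, d(E) ≈ 14.3178. Nearest: D = (-1, 6) with distance 7.6158.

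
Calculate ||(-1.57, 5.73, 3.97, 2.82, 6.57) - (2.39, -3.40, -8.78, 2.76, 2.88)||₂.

√(Σ(x_i - y_i)²) = √((-1.57 - 2.39)² + (5.73 - (-3.4))² + (3.97 - (-8.78))² + (2.82 - 2.76)² + (6.57 - 2.88)²)
= √((-3.96)² + 9.13² + 12.75² + 0.06² + 3.69²) = √(15.6816 + 83.3569 + 162.5625 + 0.0036 + 13.6161) = √275.2207 ≈ 16.5898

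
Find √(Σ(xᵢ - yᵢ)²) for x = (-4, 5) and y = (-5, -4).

√(Σ(x_i - y_i)²) = √((-4 - (-5))² + (5 - (-4))²)
= √(1² + 9²) = √(1 + 81) = √82 ≈ 9.0554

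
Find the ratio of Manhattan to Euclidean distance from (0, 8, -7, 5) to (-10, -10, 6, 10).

L1 = |0 - (-10)| + |8 - (-10)| + |-7 - 6| + |5 - 10| = 10 + 18 + 13 + 5 = 46
L2 = √(10² + 18² + 13² + 5²) = √618 ≈ 24.8596
L1 ≥ L2 always (equality iff movement is along one axis); L1 > L2 here.
Ratio L1/L2 = 46/√618 ≈ 1.8504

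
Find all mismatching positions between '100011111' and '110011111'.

Differing positions: 2. Hamming distance = 1.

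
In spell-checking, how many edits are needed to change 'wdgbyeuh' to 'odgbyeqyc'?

Let D[i][j] be the edit distance between the first i characters of 'wdgbyeuh' and the first j characters of 'odgbyeqyc', with D[i][0] = i, D[0][j] = j, and D[i][j] = D[i-1][j-1] if the characters match, else 1 + min(D[i-1][j], D[i][j-1], D[i-1][j-1]). Filling the table (rows: prefixes of 'wdgbyeuh', columns: prefixes of 'odgbyeqyc'):
     ε  o  d  g  b  y  e  q  y  c
  ε  0  1  2  3  4  5  6  7  8  9
  w  1  1  2  3  4  5  6  7  8  9
  d  2  2  1  2  3  4  5  6  7  8
  g  3  3  2  1  2  3  4  5  6  7
  b  4  4  3  2  1  2  3  4  5  6
  y  5  5  4  3  2  1  2  3  4  5
  e  6  6  5  4  3  2  1  2  3  4
  u  7  7  6  5  4  3  2  2  3  4
  h  8  8  7  6  5  4  3  3  3  4
The bottom-right entry gives D[8][9] = 4, so no sequence of fewer than 4 edits works. Backtracking through the table gives one optimal edit sequence (4 edits):
  wdgbyeuh → odgbyeuh (sub w→o @1)
  odgbyeuh → odgbyequh (ins q @7)
  odgbyequh → odgbyeqyh (sub u→y @8)
  odgbyeqyh → odgbyeqyc (sub h→c @9)
Edit distance = 4.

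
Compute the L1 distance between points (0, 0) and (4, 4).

Σ|x_i - y_i| = |0 - 4| + |0 - 4| = 4 + 4 = 8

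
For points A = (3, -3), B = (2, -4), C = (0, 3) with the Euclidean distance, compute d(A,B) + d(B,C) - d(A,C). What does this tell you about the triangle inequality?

d(A,B) = √(1² + 1²) = √2 ≈ 1.4142, d(B,C) = √(2² + 7²) = √53 ≈ 7.2801, d(A,C) = √(3² + 6²) = √45 ≈ 6.7082.
d(A,B) + d(B,C) - d(A,C) = 1.4142 + 7.2801 - 6.7082 = 8.6943 - 6.7082 = 1.9861 (to 4 decimal places). This is ≥ 0, so the triangle inequality holds for these points.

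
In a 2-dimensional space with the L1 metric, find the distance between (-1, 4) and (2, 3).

Σ|x_i - y_i| = |-1 - 2| + |4 - 3| = 3 + 1 = 4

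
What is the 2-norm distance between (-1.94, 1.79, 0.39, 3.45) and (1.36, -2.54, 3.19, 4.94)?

(Σ|x_i - y_i|^2)^(1/2) = (|-1.94 - 1.36|^2 + |1.79 - (-2.54)|^2 + |0.39 - 3.19|^2 + |3.45 - 4.94|^2)^(1/2)
= (3.3^2 + 4.33^2 + 2.8^2 + 1.49^2)^(1/2) = (10.89 + 18.7489 + 7.84 + 2.2201)^(1/2) = (39.699)^(1/2) ≈ 6.3007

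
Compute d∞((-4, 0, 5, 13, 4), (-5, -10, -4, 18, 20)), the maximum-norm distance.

max(|x_i - y_i|) = max(|-4 - (-5)|, |0 - (-10)|, |5 - (-4)|, |13 - 18|, |4 - 20|) = max(1, 10, 9, 5, 16) = 16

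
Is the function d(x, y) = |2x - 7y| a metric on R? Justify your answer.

No. d fails symmetry: d(6, 7) = |2·6 - 7·7| = |-37| = 37, but d(7, 6) = |2·7 - 7·6| = |-28| = 28. Since 37 ≠ 28, d(x,y) ≠ d(y,x) in general.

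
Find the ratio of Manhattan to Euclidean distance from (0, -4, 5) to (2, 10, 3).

L1 = |0 - 2| + |-4 - 10| + |5 - 3| = 2 + 14 + 2 = 18
L2 = √(2² + 14² + 2²) = √204 ≈ 14.2829
L1 ≥ L2 always (equality iff movement is along one axis); L1 > L2 here.
Ratio L1/L2 = 18/√204 ≈ 1.2603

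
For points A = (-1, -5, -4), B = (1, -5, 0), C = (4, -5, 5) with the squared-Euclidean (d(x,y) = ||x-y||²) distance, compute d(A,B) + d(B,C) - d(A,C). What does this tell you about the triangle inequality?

d(A,B) = 2² + 0² + 4² = 20, d(B,C) = 3² + 0² + 5² = 34, d(A,C) = 5² + 0² + 9² = 106.
d(A,B) + d(B,C) - d(A,C) = 20 + 34 - 106 = 54 - 106 = -52. This is < 0, so the triangle inequality FAILS for these points (squared-Euclidean is not a metric).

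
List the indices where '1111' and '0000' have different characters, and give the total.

Differing positions: 1, 2, 3, 4. Hamming distance = 4.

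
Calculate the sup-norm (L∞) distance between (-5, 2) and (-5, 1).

max(|x_i - y_i|) = max(|-5 - (-5)|, |2 - 1|) = max(0, 1) = 1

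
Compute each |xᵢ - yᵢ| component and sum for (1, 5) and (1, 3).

Σ|x_i - y_i| = |1 - 1| + |5 - 3| = 0 + 2 = 2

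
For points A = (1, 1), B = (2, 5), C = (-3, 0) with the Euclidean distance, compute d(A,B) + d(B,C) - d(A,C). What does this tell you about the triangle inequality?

d(A,B) = √(1² + 4²) = √17 ≈ 4.1231, d(B,C) = √(5² + 5²) = √50 ≈ 7.0711, d(A,C) = √(4² + 1²) = √17 ≈ 4.1231.
d(A,B) + d(B,C) - d(A,C) = 4.1231 + 7.0711 - 4.1231 = 11.1942 - 4.1231 = 7.0711 (to 4 decimal places). This is ≥ 0, so the triangle inequality holds for these points.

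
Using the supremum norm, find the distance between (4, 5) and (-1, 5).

max(|x_i - y_i|) = max(|4 - (-1)|, |5 - 5|) = max(5, 0) = 5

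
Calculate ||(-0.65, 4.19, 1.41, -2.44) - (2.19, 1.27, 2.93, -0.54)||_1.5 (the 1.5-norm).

(Σ|x_i - y_i|^1.5)^(1/1.5) = (|-0.65 - 2.19|^1.5 + |4.19 - 1.27|^1.5 + |1.41 - 2.93|^1.5 + |-2.44 - (-0.54)|^1.5)^(1/1.5)
= (2.84^1.5 + 2.92^1.5 + 1.52^1.5 + 1.9^1.5)^(1/1.5) ≈ (4.7861 + 4.9897 + 1.874 + 2.619)^(1/1.5) = (14.2688)^(1/1.5) ≈ 5.8829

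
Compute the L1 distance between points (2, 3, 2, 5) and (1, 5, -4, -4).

Σ|x_i - y_i| = |2 - 1| + |3 - 5| + |2 - (-4)| + |5 - (-4)| = 1 + 2 + 6 + 9 = 18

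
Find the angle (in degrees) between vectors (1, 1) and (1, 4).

With u = (1, 1), v = (1, 4):
u·v = 1·1 + 1·4 = 1 + 4 = 5.
|u| = √(1² + 1²) = √2, |v| = √(1² + 4²) = √17, so |u||v| = √(2·17) = √34.
cos θ = (u·v)/(|u||v|) = 5/√34 ≈ 0.857493
θ = arccos(0.857493) ≈ 30.96°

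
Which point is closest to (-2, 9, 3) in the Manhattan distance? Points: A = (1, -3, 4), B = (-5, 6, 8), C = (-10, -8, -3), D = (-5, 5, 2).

Distances: d(A) = 16, d(B) = 11, d(C) = 31, d(D) = 8. Nearest: D = (-5, 5, 2) with distance 8.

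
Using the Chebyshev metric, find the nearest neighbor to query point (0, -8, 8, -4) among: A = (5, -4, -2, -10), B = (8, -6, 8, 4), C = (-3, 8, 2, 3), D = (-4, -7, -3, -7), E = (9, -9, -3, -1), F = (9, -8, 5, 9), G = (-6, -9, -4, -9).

Distances: d(A) = 10, d(B) = 8, d(C) = 16, d(D) = 11, d(E) = 11, d(F) = 13, d(G) = 12. Nearest: B = (8, -6, 8, 4) with distance 8.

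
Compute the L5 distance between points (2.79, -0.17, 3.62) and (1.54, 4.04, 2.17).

(Σ|x_i - y_i|^5)^(1/5) = (|2.79 - 1.54|^5 + |-0.17 - 4.04|^5 + |3.62 - 2.17|^5)^(1/5)
= (1.25^5 + 4.21^5 + 1.45^5)^(1/5) ≈ (3.0518 + 1322.5451 + 6.4097)^(1/5) = (1332.0066)^(1/5) ≈ 4.216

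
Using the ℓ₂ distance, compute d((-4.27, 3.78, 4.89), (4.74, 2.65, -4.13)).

(Σ|x_i - y_i|^2)^(1/2) = (|-4.27 - 4.74|^2 + |3.78 - 2.65|^2 + |4.89 - (-4.13)|^2)^(1/2)
= (9.01^2 + 1.13^2 + 9.02^2)^(1/2) = (81.1801 + 1.2769 + 81.3604)^(1/2) = (163.8174)^(1/2) ≈ 12.7991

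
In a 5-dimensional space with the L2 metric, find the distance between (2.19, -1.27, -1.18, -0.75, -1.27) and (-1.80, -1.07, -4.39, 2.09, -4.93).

(Σ|x_i - y_i|^2)^(1/2) = (|2.19 - (-1.8)|^2 + |-1.27 - (-1.07)|^2 + |-1.18 - (-4.39)|^2 + |-0.75 - 2.09|^2 + |-1.27 - (-4.93)|^2)^(1/2)
= (3.99^2 + 0.2^2 + 3.21^2 + 2.84^2 + 3.66^2)^(1/2) = (15.9201 + 0.04 + 10.3041 + 8.0656 + 13.3956)^(1/2) = (47.7254)^(1/2) ≈ 6.9084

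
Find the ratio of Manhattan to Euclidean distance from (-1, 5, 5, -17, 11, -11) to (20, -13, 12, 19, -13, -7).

L1 = |-1 - 20| + |5 - (-13)| + |5 - 12| + |-17 - 19| + |11 - (-13)| + |-11 - (-7)| = 21 + 18 + 7 + 36 + 24 + 4 = 110
L2 = √(21² + 18² + 7² + 36² + 24² + 4²) = √2702 ≈ 51.9808
L1 ≥ L2 always (equality iff movement is along one axis); L1 > L2 here.
Ratio L1/L2 = 110/√2702 ≈ 2.1162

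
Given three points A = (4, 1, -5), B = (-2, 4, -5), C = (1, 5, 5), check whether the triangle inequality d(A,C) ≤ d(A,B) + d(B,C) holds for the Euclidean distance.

d(A,B) = √(6² + 3² + 0²) = √45 ≈ 6.7082, d(B,C) = √(3² + 1² + 10²) = √110 ≈ 10.4881, d(A,C) = √(3² + 4² + 10²) = √125 ≈ 11.1803.
d(A,C) ≈ 11.1803 ≤ 6.7082 + 10.4881 = 17.1963. Triangle inequality is satisfied.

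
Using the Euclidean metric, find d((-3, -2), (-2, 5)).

√(Σ(x_i - y_i)²) = √((-3 - (-2))² + (-2 - 5)²)
= √((-1)² + (-7)²) = √(1 + 49) = √50 ≈ 7.0711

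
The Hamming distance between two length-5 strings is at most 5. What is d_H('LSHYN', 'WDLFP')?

Differing positions: 1, 2, 3, 4, 5. Hamming distance = 5. The maximum possible Hamming distance for length-5 strings is 5, so d_H/5 = 5/5 = 1.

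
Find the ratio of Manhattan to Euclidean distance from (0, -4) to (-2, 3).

L1 = |0 - (-2)| + |-4 - 3| = 2 + 7 = 9
L2 = √(2² + 7²) = √53 ≈ 7.2801
L1 ≥ L2 always (equality iff movement is along one axis); L1 > L2 here.
Ratio L1/L2 = 9/√53 ≈ 1.2362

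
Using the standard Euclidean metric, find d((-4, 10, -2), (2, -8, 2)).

√(Σ(x_i - y_i)²) = √((-4 - 2)² + (10 - (-8))² + (-2 - 2)²)
= √((-6)² + 18² + (-4)²) = √(36 + 324 + 16) = √376 ≈ 19.3907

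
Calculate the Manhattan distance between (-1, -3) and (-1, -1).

Σ|x_i - y_i| = |-1 - (-1)| + |-3 - (-1)| = 0 + 2 = 2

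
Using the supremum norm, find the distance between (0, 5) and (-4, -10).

max(|x_i - y_i|) = max(|0 - (-4)|, |5 - (-10)|) = max(4, 15) = 15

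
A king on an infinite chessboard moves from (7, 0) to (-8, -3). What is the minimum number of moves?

max(|x_i - y_i|) = max(|7 - (-8)|, |0 - (-3)|) = max(15, 3) = 15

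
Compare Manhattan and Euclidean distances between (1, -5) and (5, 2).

L1 = |1 - 5| + |-5 - 2| = 4 + 7 = 11
L2 = √(4² + 7²) = √65 ≈ 8.0623
L1 ≥ L2 always (equality iff movement is along one axis); L1 > L2 here.
Ratio L1/L2 = 11/√65 ≈ 1.3644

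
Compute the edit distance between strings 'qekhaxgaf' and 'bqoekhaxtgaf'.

Let D[i][j] be the edit distance between the first i characters of 'qekhaxgaf' and the first j characters of 'bqoekhaxtgaf', with D[i][0] = i, D[0][j] = j, and D[i][j] = D[i-1][j-1] if the characters match, else 1 + min(D[i-1][j], D[i][j-1], D[i-1][j-1]). Filling the table (rows: prefixes of 'qekhaxgaf', columns: prefixes of 'bqoekhaxtgaf'):
     ε  b  q  o  e  k  h  a  x  t  g  a  f
  ε  0  1  2  3  4  5  6  7  8  9 10 11 12
  q  1  1  1  2  3  4  5  6  7  8  9 10 11
  e  2  2  2  2  2  3  4  5  6  7  8  9 10
  k  3  3  3  3  3  2  3  4  5  6  7  8  9
  h  4  4  4  4  4  3  2  3  4  5  6  7  8
  a  5  5  5  5  5  4  3  2  3  4  5  6  7
  x  6  6  6  6  6  5  4  3  2  3  4  5  6
  g  7  7  7  7  7  6  5  4  3  3  3  4  5
  a  8  8  8  8  8  7  6  5  4  4  4  3  4
  f  9  9  9  9  9  8  7  6  5  5  5  4  3
The bottom-right entry gives D[9][12] = 3, so no sequence of fewer than 3 edits works. Backtracking through the table gives one optimal edit sequence (3 edits):
  qekhaxgaf → bqekhaxgaf (ins b @1)
  bqekhaxgaf → bqoekhaxgaf (ins o @3)
  bqoekhaxgaf → bqoekhaxtgaf (ins t @9)
Edit distance = 3.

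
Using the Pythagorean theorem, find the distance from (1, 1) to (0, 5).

√(Σ(x_i - y_i)²) = √((1 - 0)² + (1 - 5)²)
= √(1² + (-4)²) = √(1 + 16) = √17 ≈ 4.1231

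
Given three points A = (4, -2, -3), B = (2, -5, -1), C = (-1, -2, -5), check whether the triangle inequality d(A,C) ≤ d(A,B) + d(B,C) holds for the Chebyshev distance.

d(A,B) = max(2, 3, 2) = 3, d(B,C) = max(3, 3, 4) = 4, d(A,C) = max(5, 0, 2) = 5.
d(A,C) = 5 ≤ 3 + 4 = 7. Triangle inequality is satisfied.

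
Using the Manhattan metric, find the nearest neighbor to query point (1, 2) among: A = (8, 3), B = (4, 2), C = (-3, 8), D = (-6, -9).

Distances: d(A) = 8, d(B) = 3, d(C) = 10, d(D) = 18. Nearest: B = (4, 2) with distance 3.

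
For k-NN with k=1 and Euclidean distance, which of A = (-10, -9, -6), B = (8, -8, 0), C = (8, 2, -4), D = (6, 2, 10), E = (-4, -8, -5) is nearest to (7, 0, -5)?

Distances: d(A) ≈ 19.2614, d(B) ≈ 9.4868, d(C) ≈ 2.4495, d(D) ≈ 15.1658, d(E) ≈ 13.6015. Nearest: C = (8, 2, -4) with distance 2.4495.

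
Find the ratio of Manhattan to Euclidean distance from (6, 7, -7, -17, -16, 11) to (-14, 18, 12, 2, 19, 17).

L1 = |6 - (-14)| + |7 - 18| + |-7 - 12| + |-17 - 2| + |-16 - 19| + |11 - 17| = 20 + 11 + 19 + 19 + 35 + 6 = 110
L2 = √(20² + 11² + 19² + 19² + 35² + 6²) = √2504 ≈ 50.04
L1 ≥ L2 always (equality iff movement is along one axis); L1 > L2 here.
Ratio L1/L2 = 110/√2504 ≈ 2.1982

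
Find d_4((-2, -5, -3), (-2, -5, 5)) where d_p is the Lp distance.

(Σ|x_i - y_i|^4)^(1/4) = (|-2 - (-2)|^4 + |-5 - (-5)|^4 + |-3 - 5|^4)^(1/4)
= (0^4 + 0^4 + 8^4)^(1/4) = (0 + 0 + 4096)^(1/4) = (4096)^(1/4) = 8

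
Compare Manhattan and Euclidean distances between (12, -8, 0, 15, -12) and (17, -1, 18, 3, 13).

L1 = |12 - 17| + |-8 - (-1)| + |0 - 18| + |15 - 3| + |-12 - 13| = 5 + 7 + 18 + 12 + 25 = 67
L2 = √(5² + 7² + 18² + 12² + 25²) = √1167 ≈ 34.1614
L1 ≥ L2 always (equality iff movement is along one axis); L1 > L2 here.
Ratio L1/L2 = 67/√1167 ≈ 1.9613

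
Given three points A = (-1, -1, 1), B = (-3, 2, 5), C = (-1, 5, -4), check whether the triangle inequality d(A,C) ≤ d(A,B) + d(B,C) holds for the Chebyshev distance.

d(A,B) = max(2, 3, 4) = 4, d(B,C) = max(2, 3, 9) = 9, d(A,C) = max(0, 6, 5) = 6.
d(A,C) = 6 ≤ 4 + 9 = 13. Triangle inequality is satisfied.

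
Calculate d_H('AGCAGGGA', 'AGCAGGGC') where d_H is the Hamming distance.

Differing positions: 8. Hamming distance = 1.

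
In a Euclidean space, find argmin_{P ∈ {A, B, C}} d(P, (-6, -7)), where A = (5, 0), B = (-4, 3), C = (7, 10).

Distances: d(A) ≈ 13.0384, d(B) ≈ 10.198, d(C) ≈ 21.4009. Nearest: B = (-4, 3) with distance 10.198.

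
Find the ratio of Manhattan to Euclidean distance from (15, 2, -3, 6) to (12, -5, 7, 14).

L1 = |15 - 12| + |2 - (-5)| + |-3 - 7| + |6 - 14| = 3 + 7 + 10 + 8 = 28
L2 = √(3² + 7² + 10² + 8²) = √222 ≈ 14.8997
L1 ≥ L2 always (equality iff movement is along one axis); L1 > L2 here.
Ratio L1/L2 = 28/√222 ≈ 1.8792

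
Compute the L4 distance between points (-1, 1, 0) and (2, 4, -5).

(Σ|x_i - y_i|^4)^(1/4) = (|-1 - 2|^4 + |1 - 4|^4 + |0 - (-5)|^4)^(1/4)
= (3^4 + 3^4 + 5^4)^(1/4) = (81 + 81 + 625)^(1/4) = (787)^(1/4) ≈ 5.2966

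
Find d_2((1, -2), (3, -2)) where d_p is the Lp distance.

(Σ|x_i - y_i|^2)^(1/2) = (|1 - 3|^2 + |-2 - (-2)|^2)^(1/2)
= (2^2 + 0^2)^(1/2) = (4 + 0)^(1/2) = (4)^(1/2) = 2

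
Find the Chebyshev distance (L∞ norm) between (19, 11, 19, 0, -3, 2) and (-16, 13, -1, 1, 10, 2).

max(|x_i - y_i|) = max(|19 - (-16)|, |11 - 13|, |19 - (-1)|, |0 - 1|, |-3 - 10|, |2 - 2|) = max(35, 2, 20, 1, 13, 0) = 35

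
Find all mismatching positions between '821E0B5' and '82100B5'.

Differing positions: 4. Hamming distance = 1.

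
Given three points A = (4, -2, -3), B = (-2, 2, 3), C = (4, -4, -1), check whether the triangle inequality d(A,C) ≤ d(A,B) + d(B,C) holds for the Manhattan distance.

d(A,B) = 6 + 4 + 6 = 16, d(B,C) = 6 + 6 + 4 = 16, d(A,C) = 0 + 2 + 2 = 4.
d(A,C) = 4 ≤ 16 + 16 = 32. Triangle inequality is satisfied.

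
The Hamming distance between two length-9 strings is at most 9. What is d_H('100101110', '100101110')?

Differing positions: none. Hamming distance = 0. The maximum possible Hamming distance for length-9 strings is 9, so d_H/9 = 0/9 = 0.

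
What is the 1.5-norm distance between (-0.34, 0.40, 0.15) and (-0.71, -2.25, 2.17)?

(Σ|x_i - y_i|^1.5)^(1/1.5) = (|-0.34 - (-0.71)|^1.5 + |0.4 - (-2.25)|^1.5 + |0.15 - 2.17|^1.5)^(1/1.5)
= (0.37^1.5 + 2.65^1.5 + 2.02^1.5)^(1/1.5) ≈ (0.2251 + 4.3139 + 2.871)^(1/1.5) = (7.41)^(1/1.5) ≈ 3.8008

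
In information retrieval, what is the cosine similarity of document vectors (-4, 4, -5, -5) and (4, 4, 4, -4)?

With u = (-4, 4, -5, -5), v = (4, 4, 4, -4):
u·v = (-4)·4 + 4·4 + (-5)·4 + (-5)·(-4) = (-16) + 16 + (-20) + 20 = 0.
|u| = √((-4)² + 4² + (-5)² + (-5)²) = √82, |v| = √(4² + 4² + 4² + (-4)²) = √64, so |u||v| = √(82·64) = √5248.
cos θ = (u·v)/(|u||v|) = 0/√5248 = 0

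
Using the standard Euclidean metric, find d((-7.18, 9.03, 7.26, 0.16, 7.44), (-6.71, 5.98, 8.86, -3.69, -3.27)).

√(Σ(x_i - y_i)²) = √((-7.18 - (-6.71))² + (9.03 - 5.98)² + (7.26 - 8.86)² + (0.16 - (-3.69))² + (7.44 - (-3.27))²)
= √((-0.47)² + 3.05² + (-1.6)² + 3.85² + 10.71²) = √(0.2209 + 9.3025 + 2.56 + 14.8225 + 114.7041) = √141.61 = 11.9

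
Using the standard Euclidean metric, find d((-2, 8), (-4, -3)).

√(Σ(x_i - y_i)²) = √((-2 - (-4))² + (8 - (-3))²)
= √(2² + 11²) = √(4 + 121) = √125 ≈ 11.1803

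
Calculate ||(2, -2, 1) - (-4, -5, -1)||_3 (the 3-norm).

(Σ|x_i - y_i|^3)^(1/3) = (|2 - (-4)|^3 + |-2 - (-5)|^3 + |1 - (-1)|^3)^(1/3)
= (6^3 + 3^3 + 2^3)^(1/3) = (216 + 27 + 8)^(1/3) = (251)^(1/3) ≈ 6.308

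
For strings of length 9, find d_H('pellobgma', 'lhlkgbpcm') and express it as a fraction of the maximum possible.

Differing positions: 1, 2, 4, 5, 7, 8, 9. Hamming distance = 7. The maximum possible Hamming distance for length-9 strings is 9, so d_H/9 = 7/9 ≈ 0.7778.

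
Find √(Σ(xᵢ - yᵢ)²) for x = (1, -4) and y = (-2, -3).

√(Σ(x_i - y_i)²) = √((1 - (-2))² + (-4 - (-3))²)
= √(3² + (-1)²) = √(9 + 1) = √10 ≈ 3.1623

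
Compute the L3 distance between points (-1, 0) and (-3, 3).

(Σ|x_i - y_i|^3)^(1/3) = (|-1 - (-3)|^3 + |0 - 3|^3)^(1/3)
= (2^3 + 3^3)^(1/3) = (8 + 27)^(1/3) = (35)^(1/3) ≈ 3.2711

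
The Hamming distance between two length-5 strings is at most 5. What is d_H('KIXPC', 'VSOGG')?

Differing positions: 1, 2, 3, 4, 5. Hamming distance = 5. The maximum possible Hamming distance for length-5 strings is 5, so d_H/5 = 5/5 = 1.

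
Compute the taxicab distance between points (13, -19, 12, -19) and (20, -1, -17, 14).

Σ|x_i - y_i| = |13 - 20| + |-19 - (-1)| + |12 - (-17)| + |-19 - 14| = 7 + 18 + 29 + 33 = 87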